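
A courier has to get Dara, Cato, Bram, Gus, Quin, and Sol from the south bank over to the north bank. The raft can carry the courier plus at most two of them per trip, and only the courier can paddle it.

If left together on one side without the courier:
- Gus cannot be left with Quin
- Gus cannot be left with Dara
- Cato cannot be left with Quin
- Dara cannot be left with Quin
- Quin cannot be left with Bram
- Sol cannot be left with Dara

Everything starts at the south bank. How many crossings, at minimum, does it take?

Counting alone: the courier can take at most 2 across per trip to the north bank, so moving all 6 needs at least 3 loaded trips out, with a return between consecutive ones — at least 5 crossings.
The safety rule pushes this higher. Following every safe sequence of crossings, the most of the 6 that can be at the north bank as the raft arrives there on crossings 5, 7 is 4, 5 respectively — never all 6.
So no plan with fewer than 9 crossings exists, and this one achieves 9:
1. Courier goes to the north bank with Dara and Quin.  [the south bank: Bram, Cato, Gus, Sol | the north bank: Dara, Quin]
2. Courier goes back to the south bank with Dara.  [the south bank: Bram, Cato, Dara, Gus, Sol | the north bank: Quin]
3. Courier goes to the north bank with Cato and Dara.  [the south bank: Bram, Gus, Sol | the north bank: Cato, Dara, Quin]
4. Courier goes back to the south bank with Quin.  [the south bank: Bram, Gus, Quin, Sol | the north bank: Cato, Dara]
5. Courier goes to the north bank with Bram and Gus.  [the south bank: Quin, Sol | the north bank: Bram, Cato, Dara, Gus]
6. Courier goes back to the south bank with Dara.  [the south bank: Dara, Quin, Sol | the north bank: Bram, Cato, Gus]
7. Courier goes to the north bank with Dara and Sol.  [the south bank: Quin | the north bank: Bram, Cato, Dara, Gus, Sol]
8. Courier goes back to the south bank with Dara.  [the south bank: Dara, Quin | the north bank: Bram, Cato, Gus, Sol]
9. Courier goes to the north bank with Dara and Quin.  [the south bank: — | the north bank: Bram, Cato, Dara, Gus, Quin, Sol]

9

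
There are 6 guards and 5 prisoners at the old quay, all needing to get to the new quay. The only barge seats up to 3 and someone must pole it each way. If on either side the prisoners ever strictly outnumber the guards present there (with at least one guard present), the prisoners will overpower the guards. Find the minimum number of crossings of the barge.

Counting alone: each trip to the new quay takes at most 3 across and each return brings at least 1 back, so after t trips out (and t−1 returns) at most 3t − (t−1) of the 11 are across; that first reaches 11 at t = 5, so at least 9 crossings are needed.
The plan below uses exactly 9 crossings, so it is optimal:
1. 3 prisoners → the new quay.  (the old quay: 6G 2P; the new quay: 0G 3P)
2. 1 prisoner ← the old quay.  (the old quay: 6G 3P; the new quay: 0G 2P)
3. 3 guards → the new quay.  (the old quay: 3G 3P; the new quay: 3G 2P)
4. 1 guard ← the old quay.  (the old quay: 4G 3P; the new quay: 2G 2P)
5. 2 guards and 1 prisoner → the new quay.  (the old quay: 2G 2P; the new quay: 4G 3P)
6. 1 guard ← the old quay.  (the old quay: 3G 2P; the new quay: 3G 3P)
7. 2 guards and 1 prisoner → the new quay.  (the old quay: 1G 1P; the new quay: 5G 4P)
8. 1 guard ← the old quay.  (the old quay: 2G 1P; the new quay: 4G 4P)
9. 2 guards and 1 prisoner → the new quay.  (the old quay: 0G 0P; the new quay: 6G 5P)

9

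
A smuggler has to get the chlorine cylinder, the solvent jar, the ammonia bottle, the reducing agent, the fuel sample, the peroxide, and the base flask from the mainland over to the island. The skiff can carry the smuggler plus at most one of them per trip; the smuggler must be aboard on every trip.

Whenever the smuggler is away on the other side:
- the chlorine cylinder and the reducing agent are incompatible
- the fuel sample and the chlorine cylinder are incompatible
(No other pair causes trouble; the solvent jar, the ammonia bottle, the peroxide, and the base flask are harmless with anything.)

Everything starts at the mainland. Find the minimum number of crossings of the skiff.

Counting alone: the smuggler can take at most 1 across per trip to the island, so moving all 7 needs at least 7 loaded trips out, with a return between consecutive ones — at least 13 crossings.
The safety rule pushes this higher. Following every safe sequence of crossings, the most of the 7 that can be at the island as the skiff arrives there on crossing 13 is 6 — never all 7.
So no plan with fewer than 15 crossings exists, and this one achieves 15:
1. Smuggler goes to the island with the chlorine cylinder.  [the mainland: the ammonia bottle, the base flask, the fuel sample, the peroxide, the reducing agent, the solvent jar | the island: the chlorine cylinder]
2. Smuggler goes back to the mainland alone.  [the mainland: the ammonia bottle, the base flask, the fuel sample, the peroxide, the reducing agent, the solvent jar | the island: the chlorine cylinder]
3. Smuggler goes to the island with the solvent jar.  [the mainland: the ammonia bottle, the base flask, the fuel sample, the peroxide, the reducing agent | the island: the chlorine cylinder, the solvent jar]
4. Smuggler goes back to the mainland alone.  [the mainland: the ammonia bottle, the base flask, the fuel sample, the peroxide, the reducing agent | the island: the chlorine cylinder, the solvent jar]
5. Smuggler goes to the island with the ammonia bottle.  [the mainland: the base flask, the fuel sample, the peroxide, the reducing agent | the island: the ammonia bottle, the chlorine cylinder, the solvent jar]
6. Smuggler goes back to the mainland alone.  [the mainland: the base flask, the fuel sample, the peroxide, the reducing agent | the island: the ammonia bottle, the chlorine cylinder, the solvent jar]
7. Smuggler goes to the island with the reducing agent.  [the mainland: the base flask, the fuel sample, the peroxide | the island: the ammonia bottle, the chlorine cylinder, the reducing agent, the solvent jar]
8. Smuggler goes back to the mainland with the chlorine cylinder.  [the mainland: the base flask, the chlorine cylinder, the fuel sample, the peroxide | the island: the ammonia bottle, the reducing agent, the solvent jar]
9. Smuggler goes to the island with the fuel sample.  [the mainland: the base flask, the chlorine cylinder, the peroxide | the island: the ammonia bottle, the fuel sample, the reducing agent, the solvent jar]
10. Smuggler goes back to the mainland alone.  [the mainland: the base flask, the chlorine cylinder, the peroxide | the island: the ammonia bottle, the fuel sample, the reducing agent, the solvent jar]
11. Smuggler goes to the island with the peroxide.  [the mainland: the base flask, the chlorine cylinder | the island: the ammonia bottle, the fuel sample, the peroxide, the reducing agent, the solvent jar]
12. Smuggler goes back to the mainland alone.  [the mainland: the base flask, the chlorine cylinder | the island: the ammonia bottle, the fuel sample, the peroxide, the reducing agent, the solvent jar]
13. Smuggler goes to the island with the base flask.  [the mainland: the chlorine cylinder | the island: the ammonia bottle, the base flask, the fuel sample, the peroxide, the reducing agent, the solvent jar]
14. Smuggler goes back to the mainland alone.  [the mainland: the chlorine cylinder | the island: the ammonia bottle, the base flask, the fuel sample, the peroxide, the reducing agent, the solvent jar]
15. Smuggler goes to the island with the chlorine cylinder.  [the mainland: — | the island: the ammonia bottle, the base flask, the chlorine cylinder, the fuel sample, the peroxide, the reducing agent, the solvent jar]

15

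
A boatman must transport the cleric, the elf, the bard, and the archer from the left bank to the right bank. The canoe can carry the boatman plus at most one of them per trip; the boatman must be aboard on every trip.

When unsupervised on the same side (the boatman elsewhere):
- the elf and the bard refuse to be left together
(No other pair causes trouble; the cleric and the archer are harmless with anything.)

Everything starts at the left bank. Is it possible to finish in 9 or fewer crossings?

Yes — this plan uses 7 crossings (≤ 9):
1. Boatman goes to the right bank with the elf.  [the left bank: the archer, the bard, the cleric | the right bank: the elf]
2. Boatman goes back to the left bank alone.  [the left bank: the archer, the bard, the cleric | the right bank: the elf]
3. Boatman goes to the right bank with the cleric.  [the left bank: the archer, the bard | the right bank: the cleric, the elf]
4. Boatman goes back to the left bank alone.  [the left bank: the archer, the bard | the right bank: the cleric, the elf]
5. Boatman goes to the right bank with the archer.  [the left bank: the bard | the right bank: the archer, the cleric, the elf]
6. Boatman goes back to the left bank alone.  [the left bank: the bard | the right bank: the archer, the cleric, the elf]
7. Boatman goes to the right bank with the bard.  [the left bank: — | the right bank: the archer, the bard, the cleric, the elf]

Yes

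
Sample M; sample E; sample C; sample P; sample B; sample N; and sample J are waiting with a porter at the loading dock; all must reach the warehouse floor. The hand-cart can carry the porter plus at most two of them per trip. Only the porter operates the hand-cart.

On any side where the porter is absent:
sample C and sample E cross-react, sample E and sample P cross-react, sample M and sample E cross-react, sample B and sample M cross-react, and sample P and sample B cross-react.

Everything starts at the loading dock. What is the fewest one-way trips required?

9

Counting alone: the porter can take at most 2 across per trip to the warehouse floor, so moving all 7 needs at least 4 loaded trips out, with a return between consecutive ones — at least 7 crossings.
The safety rule pushes this higher. Following every safe sequence of crossings, the most of the 7 that can be at the warehouse floor as the hand-cart arrives there on crossing 7 is 6 — never all 7.
So no plan with fewer than 9 crossings exists, and this one achieves 9:
1. Porter goes to the warehouse floor with sample B and sample E.  [the loading dock: sample C, sample J, sample M, sample N, sample P | the warehouse floor: sample B, sample E]
2. Porter goes back to the loading dock alone.  [the loading dock: sample C, sample J, sample M, sample N, sample P | the warehouse floor: sample B, sample E]
3. Porter goes to the warehouse floor with sample M.  [the loading dock: sample C, sample J, sample N, sample P | the warehouse floor: sample B, sample E, sample M]
4. Porter goes back to the loading dock with sample B and sample E.  [the loading dock: sample B, sample C, sample E, sample J, sample N, sample P | the warehouse floor: sample M]
5. Porter goes to the warehouse floor with sample C and sample P.  [the loading dock: sample B, sample E, sample J, sample N | the warehouse floor: sample C, sample M, sample P]
6. Porter goes back to the loading dock alone.  [the loading dock: sample B, sample E, sample J, sample N | the warehouse floor: sample C, sample M, sample P]
7. Porter goes to the warehouse floor with sample J and sample N.  [the loading dock: sample B, sample E | the warehouse floor: sample C, sample J, sample M, sample N, sample P]
8. Porter goes back to the loading dock alone.  [the loading dock: sample B, sample E | the warehouse floor: sample C, sample J, sample M, sample N, sample P]
9. Porter goes to the warehouse floor with sample B and sample E.  [the loading dock: — | the warehouse floor: sample B, sample C, sample E, sample J, sample M, sample N, sample P]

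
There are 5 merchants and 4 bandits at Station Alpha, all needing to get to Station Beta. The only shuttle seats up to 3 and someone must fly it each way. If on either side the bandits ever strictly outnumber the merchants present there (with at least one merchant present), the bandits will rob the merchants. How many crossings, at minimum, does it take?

Counting alone: each trip to Station Beta takes at most 3 across and each return brings at least 1 back, so after t trips out (and t−1 returns) at most 3t − (t−1) of the 9 are across; that first reaches 9 at t = 4, so at least 7 crossings are needed.
The plan below uses exactly 7 crossings, so it is optimal:
1. 3 bandits → Station Beta.  (Station Alpha: 5M 1B; Station Beta: 0M 3B)
2. 1 bandit ← Station Alpha.  (Station Alpha: 5M 2B; Station Beta: 0M 2B)
3. 3 merchants → Station Beta.  (Station Alpha: 2M 2B; Station Beta: 3M 2B)
4. 1 merchant ← Station Alpha.  (Station Alpha: 3M 2B; Station Beta: 2M 2B)
5. 2 merchants and 1 bandit → Station Beta.  (Station Alpha: 1M 1B; Station Beta: 4M 3B)
6. 1 merchant ← Station Alpha.  (Station Alpha: 2M 1B; Station Beta: 3M 3B)
7. 2 merchants and 1 bandit → Station Beta.  (Station Alpha: 0M 0B; Station Beta: 5M 4B)

7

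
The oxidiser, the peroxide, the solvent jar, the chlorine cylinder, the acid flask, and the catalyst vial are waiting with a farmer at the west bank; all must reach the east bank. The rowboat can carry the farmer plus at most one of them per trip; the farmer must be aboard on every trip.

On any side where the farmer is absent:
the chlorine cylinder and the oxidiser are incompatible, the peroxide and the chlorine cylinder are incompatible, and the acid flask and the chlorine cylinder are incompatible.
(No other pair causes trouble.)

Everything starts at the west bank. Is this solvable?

Following every safe sequence of crossings from the start, the most of the 6 that can be at the east bank as the rowboat arrives there on crossings 1, 3, 5, 7 is 1, 2, 3, 4 respectively; the best ever achieved is 4 of 6.
From crossing 9 on, no configuration arises that was not already reachable earlier: only 36 distinct safe configurations (who is on which side, and where the rowboat is) can ever be reached, none of them has everyone across, and every continuation just revisits them. So no valid plan exists.

No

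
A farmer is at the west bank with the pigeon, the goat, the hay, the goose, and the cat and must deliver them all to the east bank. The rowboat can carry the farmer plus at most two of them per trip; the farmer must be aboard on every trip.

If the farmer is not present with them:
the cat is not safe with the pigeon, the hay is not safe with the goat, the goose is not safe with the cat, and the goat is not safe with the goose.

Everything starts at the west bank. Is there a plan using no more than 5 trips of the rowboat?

Counting alone: the farmer can take at most 2 across per trip to the east bank, so moving all 5 needs at least 3 loaded trips out, with a return between consecutive ones — at least 5 crossings.
The safety rule pushes this higher. Following every safe sequence of crossings, the most of the 5 that can be at the east bank as the rowboat arrives there on crossing 5 is 4 — never all 5.
So the move cannot be finished within 5 crossings. (The shortest complete plan takes 7:)
1. Farmer goes to the east bank with the cat and the goat.
2. Farmer goes back to the west bank alone.
3. Farmer goes to the east bank with the pigeon.
4. Farmer goes back to the west bank with the cat.
5. Farmer goes to the east bank with the goose and the hay.
6. Farmer goes back to the west bank with the goat.
7. Farmer goes to the east bank with the cat and the goat.

No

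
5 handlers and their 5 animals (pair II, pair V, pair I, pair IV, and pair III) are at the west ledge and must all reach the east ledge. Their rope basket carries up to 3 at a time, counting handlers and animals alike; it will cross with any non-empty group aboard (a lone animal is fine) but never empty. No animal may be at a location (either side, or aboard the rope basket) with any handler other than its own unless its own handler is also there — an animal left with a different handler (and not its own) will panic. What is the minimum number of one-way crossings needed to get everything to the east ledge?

Counting alone: each trip to the east ledge takes at most 3 across and each return brings at least 1 back, so after t trips out (and t−1 returns) at most 3t − (t−1) of the 10 are across; that first reaches 10 at t = 5, so at least 9 crossings are needed.
The safety rule pushes this higher. Following every safe sequence of crossings, the most of the 10 that can be at the east ledge as the rope basket arrives there on crossing 9 is 9 — never all 10.
So no plan with fewer than 11 crossings exists, and this one achieves 11:
1. animal II and handler II cross → the east ledge.
2. handler II crosses ← the west ledge.
3. animal I, animal IV, and animal V cross → the east ledge.
4. animal II crosses ← the west ledge.
5. handler I, handler IV, and handler V cross → the east ledge.
6. animal V and handler V cross ← the west ledge.
7. handler II, handler III, and handler V cross → the east ledge.
8. animal I crosses ← the west ledge.
9. animal II and animal V cross → the east ledge.
10. animal II crosses ← the west ledge.
11. animal I, animal II, and animal III cross → the east ledge.

11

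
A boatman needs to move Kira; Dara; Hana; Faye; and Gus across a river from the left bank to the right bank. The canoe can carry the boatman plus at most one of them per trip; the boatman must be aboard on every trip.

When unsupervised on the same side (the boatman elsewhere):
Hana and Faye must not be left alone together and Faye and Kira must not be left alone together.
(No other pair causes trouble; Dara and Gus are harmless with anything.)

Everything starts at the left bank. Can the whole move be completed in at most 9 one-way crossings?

No

Counting alone: the boatman can take at most 1 across per trip to the right bank, so moving all 5 needs at least 5 loaded trips out, with a return between consecutive ones — at least 9 crossings.
The safety rule pushes this higher. Following every safe sequence of crossings, the most of the 5 that can be at the right bank as the canoe arrives there on crossing 9 is 4 — never all 5.
So the move cannot be finished within 9 crossings. (The shortest complete plan takes 11:)
1. Boatman goes to the right bank with Faye.  [the left bank: Dara, Gus, Hana, Kira | the right bank: Faye]
2. Boatman goes back to the left bank alone.  [the left bank: Dara, Gus, Hana, Kira | the right bank: Faye]
3. Boatman goes to the right bank with Kira.  [the left bank: Dara, Gus, Hana | the right bank: Faye, Kira]
4. Boatman goes back to the left bank with Faye.  [the left bank: Dara, Faye, Gus, Hana | the right bank: Kira]
5. Boatman goes to the right bank with Hana.  [the left bank: Dara, Faye, Gus | the right bank: Hana, Kira]
6. Boatman goes back to the left bank alone.  [the left bank: Dara, Faye, Gus | the right bank: Hana, Kira]
7. Boatman goes to the right bank with Dara.  [the left bank: Faye, Gus | the right bank: Dara, Hana, Kira]
8. Boatman goes back to the left bank alone.  [the left bank: Faye, Gus | the right bank: Dara, Hana, Kira]
9. Boatman goes to the right bank with Gus.  [the left bank: Faye | the right bank: Dara, Gus, Hana, Kira]
10. Boatman goes back to the left bank alone.  [the left bank: Faye | the right bank: Dara, Gus, Hana, Kira]
11. Boatman goes to the right bank with Faye.  [the left bank: — | the right bank: Dara, Faye, Gus, Hana, Kira]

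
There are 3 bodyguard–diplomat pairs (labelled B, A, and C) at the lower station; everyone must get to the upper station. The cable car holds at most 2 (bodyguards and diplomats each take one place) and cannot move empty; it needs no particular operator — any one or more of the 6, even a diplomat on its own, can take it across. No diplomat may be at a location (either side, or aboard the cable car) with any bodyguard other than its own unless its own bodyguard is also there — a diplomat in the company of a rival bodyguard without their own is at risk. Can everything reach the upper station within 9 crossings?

No

Counting alone: each trip to the upper station takes at most 2 across and each return brings at least 1 back, so after t trips out (and t−1 returns) at most 2t − (t−1) of the 6 are across; that first reaches 6 at t = 5, so at least 9 crossings are needed.
The safety rule pushes this higher. Following every safe sequence of crossings, the most of the 6 that can be at the upper station as the cable car arrives there on crossing 9 is 5 — never all 6.
So the move cannot be finished within 9 crossings. (The shortest complete plan takes 11:)
1. bodyguard B and diplomat B cross → the upper station.
2. bodyguard B crosses ← the lower station.
3. diplomat A and diplomat C cross → the upper station.
4. diplomat B crosses ← the lower station.
5. bodyguard A and bodyguard C cross → the upper station.
6. bodyguard A and diplomat A cross ← the lower station.
7. bodyguard A and bodyguard B cross → the upper station.
8. diplomat C crosses ← the lower station.
9. diplomat A and diplomat B cross → the upper station.
10. bodyguard C crosses ← the lower station.
11. bodyguard C and diplomat C cross → the upper station.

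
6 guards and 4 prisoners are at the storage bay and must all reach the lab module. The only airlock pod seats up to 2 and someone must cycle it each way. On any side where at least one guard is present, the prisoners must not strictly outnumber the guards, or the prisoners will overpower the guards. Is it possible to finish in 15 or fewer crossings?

No

Counting alone: each trip to the lab module takes at most 2 across and each return brings at least 1 back, so after t trips out (and t−1 returns) at most 2t − (t−1) of the 10 are across; that first reaches 10 at t = 9, so at least 17 crossings are needed.
Since 15 < 17, 15 crossings cannot be enough. (The shortest complete plan in fact takes 17:)
1. 2 prisoners → the lab module.  (the storage bay: 6G 2P; the lab module: 0G 2P)
2. 1 prisoner ← the storage bay.  (the storage bay: 6G 3P; the lab module: 0G 1P)
3. 2 prisoners → the lab module.  (the storage bay: 6G 1P; the lab module: 0G 3P)
4. 1 prisoner ← the storage bay.  (the storage bay: 6G 2P; the lab module: 0G 2P)
5. 2 guards → the lab module.  (the storage bay: 4G 2P; the lab module: 2G 2P)
6. 1 prisoner ← the storage bay.  (the storage bay: 4G 3P; the lab module: 2G 1P)
7. 1 guard and 1 prisoner → the lab module.  (the storage bay: 3G 2P; the lab module: 3G 2P)
8. 1 prisoner ← the storage bay.  (the storage bay: 3G 3P; the lab module: 3G 1P)
9. 2 prisoners → the lab module.  (the storage bay: 3G 1P; the lab module: 3G 3P)
10. 1 prisoner ← the storage bay.  (the storage bay: 3G 2P; the lab module: 3G 2P)
11. 1 guard and 1 prisoner → the lab module.  (the storage bay: 2G 1P; the lab module: 4G 3P)
12. 1 prisoner ← the storage bay.  (the storage bay: 2G 2P; the lab module: 4G 2P)
13. 2 prisoners → the lab module.  (the storage bay: 2G 0P; the lab module: 4G 4P)
14. 1 prisoner ← the storage bay.  (the storage bay: 2G 1P; the lab module: 4G 3P)
15. 1 guard and 1 prisoner → the lab module.  (the storage bay: 1G 0P; the lab module: 5G 4P)
16. 1 prisoner ← the storage bay.  (the storage bay: 1G 1P; the lab module: 5G 3P)
17. 1 guard and 1 prisoner → the lab module.  (the storage bay: 0G 0P; the lab module: 6G 4P)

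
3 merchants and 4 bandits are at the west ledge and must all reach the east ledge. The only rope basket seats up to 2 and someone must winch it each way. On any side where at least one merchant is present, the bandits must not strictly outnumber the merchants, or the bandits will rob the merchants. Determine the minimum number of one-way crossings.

The bandits already outnumber the merchants at the west ledge before anyone moves, so the starting position itself is disallowed.

impossible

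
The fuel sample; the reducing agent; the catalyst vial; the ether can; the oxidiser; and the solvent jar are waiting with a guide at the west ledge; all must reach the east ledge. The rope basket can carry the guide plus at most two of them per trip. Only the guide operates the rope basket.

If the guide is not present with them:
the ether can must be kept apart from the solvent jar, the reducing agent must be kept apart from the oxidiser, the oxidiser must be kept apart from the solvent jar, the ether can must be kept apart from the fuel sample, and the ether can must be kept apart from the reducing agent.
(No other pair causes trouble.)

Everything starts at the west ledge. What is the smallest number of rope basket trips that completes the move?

7

Counting alone: the guide can take at most 2 across per trip to the east ledge, so moving all 6 needs at least 3 loaded trips out, with a return between consecutive ones — at least 5 crossings.
The safety rule pushes this higher. Following every safe sequence of crossings, the most of the 6 that can be at the east ledge as the rope basket arrives there on crossing 5 is 5 — never all 6.
So no plan with fewer than 7 crossings exists, and this one achieves 7:
1. Guide goes to the east ledge with the ether can and the oxidiser.  [the west ledge: the catalyst vial, the fuel sample, the reducing agent, the solvent jar | the east ledge: the ether can, the oxidiser]
2. Guide goes back to the west ledge alone.  [the west ledge: the catalyst vial, the fuel sample, the reducing agent, the solvent jar | the east ledge: the ether can, the oxidiser]
3. Guide goes to the east ledge with the fuel sample and the reducing agent.  [the west ledge: the catalyst vial, the solvent jar | the east ledge: the ether can, the fuel sample, the oxidiser, the reducing agent]
4. Guide goes back to the west ledge with the ether can and the oxidiser.  [the west ledge: the catalyst vial, the ether can, the oxidiser, the solvent jar | the east ledge: the fuel sample, the reducing agent]
5. Guide goes to the east ledge with the catalyst vial and the solvent jar.  [the west ledge: the ether can, the oxidiser | the east ledge: the catalyst vial, the fuel sample, the reducing agent, the solvent jar]
6. Guide goes back to the west ledge alone.  [the west ledge: the ether can, the oxidiser | the east ledge: the catalyst vial, the fuel sample, the reducing agent, the solvent jar]
7. Guide goes to the east ledge with the ether can and the oxidiser.  [the west ledge: — | the east ledge: the catalyst vial, the ether can, the fuel sample, the oxidiser, the reducing agent, the solvent jar]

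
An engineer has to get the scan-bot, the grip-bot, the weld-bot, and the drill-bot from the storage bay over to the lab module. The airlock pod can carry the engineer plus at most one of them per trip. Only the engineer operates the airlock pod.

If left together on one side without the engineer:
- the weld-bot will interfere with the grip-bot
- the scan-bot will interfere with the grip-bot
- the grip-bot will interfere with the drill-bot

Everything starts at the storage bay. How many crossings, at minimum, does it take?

Following every safe sequence of crossings from the start, the most of the 4 that can be at the lab module as the airlock pod arrives there on crossings 1, 3 is 1, 2 respectively; the best ever achieved is 2 of 4.
From crossing 5 on, no configuration arises that was not already reachable earlier: only 9 distinct safe configurations (who is on which side, and where the airlock pod is) can ever be reached, none of them has everyone across, and every continuation just revisits them. So no valid plan exists.

impossible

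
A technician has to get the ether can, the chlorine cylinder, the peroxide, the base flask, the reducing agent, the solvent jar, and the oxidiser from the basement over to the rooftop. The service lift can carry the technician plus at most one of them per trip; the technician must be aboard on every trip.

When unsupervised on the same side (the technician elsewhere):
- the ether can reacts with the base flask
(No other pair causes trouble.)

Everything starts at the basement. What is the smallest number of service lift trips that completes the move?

13

Counting alone: the technician can take at most 1 across per trip to the rooftop, so moving all 7 needs at least 7 loaded trips out, with a return between consecutive ones — at least 13 crossings.
The plan below uses exactly 13 crossings, so it is optimal:
1. Technician goes to the rooftop with the ether can.  [the basement: the base flask, the chlorine cylinder, the oxidiser, the peroxide, the reducing agent, the solvent jar | the rooftop: the ether can]
2. Technician goes back to the basement alone.  [the basement: the base flask, the chlorine cylinder, the oxidiser, the peroxide, the reducing agent, the solvent jar | the rooftop: the ether can]
3. Technician goes to the rooftop with the chlorine cylinder.  [the basement: the base flask, the oxidiser, the peroxide, the reducing agent, the solvent jar | the rooftop: the chlorine cylinder, the ether can]
4. Technician goes back to the basement alone.  [the basement: the base flask, the oxidiser, the peroxide, the reducing agent, the solvent jar | the rooftop: the chlorine cylinder, the ether can]
5. Technician goes to the rooftop with the peroxide.  [the basement: the base flask, the oxidiser, the reducing agent, the solvent jar | the rooftop: the chlorine cylinder, the ether can, the peroxide]
6. Technician goes back to the basement alone.  [the basement: the base flask, the oxidiser, the reducing agent, the solvent jar | the rooftop: the chlorine cylinder, the ether can, the peroxide]
7. Technician goes to the rooftop with the reducing agent.  [the basement: the base flask, the oxidiser, the solvent jar | the rooftop: the chlorine cylinder, the ether can, the peroxide, the reducing agent]
8. Technician goes back to the basement alone.  [the basement: the base flask, the oxidiser, the solvent jar | the rooftop: the chlorine cylinder, the ether can, the peroxide, the reducing agent]
9. Technician goes to the rooftop with the solvent jar.  [the basement: the base flask, the oxidiser | the rooftop: the chlorine cylinder, the ether can, the peroxide, the reducing agent, the solvent jar]
10. Technician goes back to the basement alone.  [the basement: the base flask, the oxidiser | the rooftop: the chlorine cylinder, the ether can, the peroxide, the reducing agent, the solvent jar]
11. Technician goes to the rooftop with the oxidiser.  [the basement: the base flask | the rooftop: the chlorine cylinder, the ether can, the oxidiser, the peroxide, the reducing agent, the solvent jar]
12. Technician goes back to the basement alone.  [the basement: the base flask | the rooftop: the chlorine cylinder, the ether can, the oxidiser, the peroxide, the reducing agent, the solvent jar]
13. Technician goes to the rooftop with the base flask.  [the basement: — | the rooftop: the base flask, the chlorine cylinder, the ether can, the oxidiser, the peroxide, the reducing agent, the solvent jar]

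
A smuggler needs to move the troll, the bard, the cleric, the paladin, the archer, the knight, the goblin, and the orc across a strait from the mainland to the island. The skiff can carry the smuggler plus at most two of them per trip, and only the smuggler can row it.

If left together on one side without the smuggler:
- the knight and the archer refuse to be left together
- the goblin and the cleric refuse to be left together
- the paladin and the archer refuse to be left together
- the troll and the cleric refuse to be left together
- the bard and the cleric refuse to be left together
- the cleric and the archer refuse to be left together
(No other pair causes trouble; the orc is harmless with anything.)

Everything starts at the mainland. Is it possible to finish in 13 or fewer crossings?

Yes — this plan uses 11 crossings (≤ 13):
1. Smuggler goes to the island with the archer and the cleric.  [the mainland: the bard, the goblin, the knight, the orc, the paladin, the troll | the island: the archer, the cleric]
2. Smuggler goes back to the mainland with the cleric.  [the mainland: the bard, the cleric, the goblin, the knight, the orc, the paladin, the troll | the island: the archer]
3. Smuggler goes to the island with the cleric and the troll.  [the mainland: the bard, the goblin, the knight, the orc, the paladin | the island: the archer, the cleric, the troll]
4. Smuggler goes back to the mainland with the cleric.  [the mainland: the bard, the cleric, the goblin, the knight, the orc, the paladin | the island: the archer, the troll]
5. Smuggler goes to the island with the bard and the cleric.  [the mainland: the goblin, the knight, the orc, the paladin | the island: the archer, the bard, the cleric, the troll]
6. Smuggler goes back to the mainland with the cleric.  [the mainland: the cleric, the goblin, the knight, the orc, the paladin | the island: the archer, the bard, the troll]
7. Smuggler goes to the island with the goblin and the orc.  [the mainland: the cleric, the knight, the paladin | the island: the archer, the bard, the goblin, the orc, the troll]
8. Smuggler goes back to the mainland alone.  [the mainland: the cleric, the knight, the paladin | the island: the archer, the bard, the goblin, the orc, the troll]
9. Smuggler goes to the island with the knight and the paladin.  [the mainland: the cleric | the island: the archer, the bard, the goblin, the knight, the orc, the paladin, the troll]
10. Smuggler goes back to the mainland with the archer.  [the mainland: the archer, the cleric | the island: the bard, the goblin, the knight, the orc, the paladin, the troll]
11. Smuggler goes to the island with the archer and the cleric.  [the mainland: — | the island: the archer, the bard, the cleric, the goblin, the knight, the orc, the paladin, the troll]

Yes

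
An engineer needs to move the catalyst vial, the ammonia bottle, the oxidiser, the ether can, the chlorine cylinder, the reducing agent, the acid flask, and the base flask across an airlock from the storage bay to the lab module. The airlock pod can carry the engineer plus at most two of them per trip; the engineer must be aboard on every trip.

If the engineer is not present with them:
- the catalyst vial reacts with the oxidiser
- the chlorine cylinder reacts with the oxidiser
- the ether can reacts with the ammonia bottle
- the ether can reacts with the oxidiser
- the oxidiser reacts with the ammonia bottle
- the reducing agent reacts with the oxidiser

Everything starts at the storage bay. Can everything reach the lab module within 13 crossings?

Yes — this plan uses 13 crossings (≤ 13):
1. Engineer goes to the lab module with the ammonia bottle and the oxidiser.
2. Engineer goes back to the storage bay with the ammonia bottle.
3. Engineer goes to the lab module with the ammonia bottle and the catalyst vial.
4. Engineer goes back to the storage bay with the oxidiser.
5. Engineer goes to the lab module with the chlorine cylinder and the oxidiser.
6. Engineer goes back to the storage bay with the oxidiser.
7. Engineer goes to the lab module with the oxidiser and the reducing agent.
8. Engineer goes back to the storage bay with the oxidiser.
9. Engineer goes to the lab module with the acid flask and the oxidiser.
10. Engineer goes back to the storage bay with the oxidiser.
11. Engineer goes to the lab module with the base flask and the oxidiser.
12. Engineer goes back to the storage bay with the oxidiser.
13. Engineer goes to the lab module with the ether can and the oxidiser.

Yes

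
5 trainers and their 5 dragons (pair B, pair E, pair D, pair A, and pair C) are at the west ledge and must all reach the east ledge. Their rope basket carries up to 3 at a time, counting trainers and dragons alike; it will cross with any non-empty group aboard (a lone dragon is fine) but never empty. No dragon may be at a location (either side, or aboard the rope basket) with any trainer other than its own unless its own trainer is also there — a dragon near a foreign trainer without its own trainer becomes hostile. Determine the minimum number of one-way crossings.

11

Counting alone: each trip to the east ledge takes at most 3 across and each return brings at least 1 back, so after t trips out (and t−1 returns) at most 3t − (t−1) of the 10 are across; that first reaches 10 at t = 5, so at least 9 crossings are needed.
The safety rule pushes this higher. Following every safe sequence of crossings, the most of the 10 that can be at the east ledge as the rope basket arrives there on crossing 9 is 9 — never all 10.
So no plan with fewer than 11 crossings exists, and this one achieves 11:
1. dragon B and trainer B cross → the east ledge.
2. trainer B crosses ← the west ledge.
3. dragon A, dragon D, and dragon E cross → the east ledge.
4. dragon B crosses ← the west ledge.
5. trainer A, trainer D, and trainer E cross → the east ledge.
6. dragon E and trainer E cross ← the west ledge.
7. trainer B, trainer C, and trainer E cross → the east ledge.
8. dragon D crosses ← the west ledge.
9. dragon B and dragon E cross → the east ledge.
10. dragon B crosses ← the west ledge.
11. dragon B, dragon C, and dragon D cross → the east ledge.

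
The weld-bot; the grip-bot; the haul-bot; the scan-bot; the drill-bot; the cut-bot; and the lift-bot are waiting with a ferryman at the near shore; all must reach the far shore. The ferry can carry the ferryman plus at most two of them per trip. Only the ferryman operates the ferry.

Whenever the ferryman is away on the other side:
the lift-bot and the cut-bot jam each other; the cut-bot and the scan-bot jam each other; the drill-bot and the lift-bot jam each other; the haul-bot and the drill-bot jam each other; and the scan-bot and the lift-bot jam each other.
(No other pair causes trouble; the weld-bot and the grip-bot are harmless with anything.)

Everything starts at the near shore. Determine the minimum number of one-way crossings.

Whatever the first load, the items left behind include a forbidden pair without the ferryman. No opening move is safe, so no plan exists.

impossible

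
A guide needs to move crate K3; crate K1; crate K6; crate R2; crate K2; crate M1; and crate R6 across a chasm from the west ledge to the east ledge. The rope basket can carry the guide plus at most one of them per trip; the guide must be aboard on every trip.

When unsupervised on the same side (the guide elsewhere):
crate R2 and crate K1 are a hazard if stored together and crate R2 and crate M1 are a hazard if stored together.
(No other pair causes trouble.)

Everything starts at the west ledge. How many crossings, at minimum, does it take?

Counting alone: the guide can take at most 1 across per trip to the east ledge, so moving all 7 needs at least 7 loaded trips out, with a return between consecutive ones — at least 13 crossings.
The safety rule pushes this higher. Following every safe sequence of crossings, the most of the 7 that can be at the east ledge as the rope basket arrives there on crossing 13 is 6 — never all 7.
So no plan with fewer than 15 crossings exists, and this one achieves 15:
1. Guide goes to the east ledge with crate R2.  [the west ledge: crate K1, crate K2, crate K3, crate K6, crate M1, crate R6 | the east ledge: crate R2]
2. Guide goes back to the west ledge alone.  [the west ledge: crate K1, crate K2, crate K3, crate K6, crate M1, crate R6 | the east ledge: crate R2]
3. Guide goes to the east ledge with crate K3.  [the west ledge: crate K1, crate K2, crate K6, crate M1, crate R6 | the east ledge: crate K3, crate R2]
4. Guide goes back to the west ledge alone.  [the west ledge: crate K1, crate K2, crate K6, crate M1, crate R6 | the east ledge: crate K3, crate R2]
5. Guide goes to the east ledge with crate K1.  [the west ledge: crate K2, crate K6, crate M1, crate R6 | the east ledge: crate K1, crate K3, crate R2]
6. Guide goes back to the west ledge with crate R2.  [the west ledge: crate K2, crate K6, crate M1, crate R2, crate R6 | the east ledge: crate K1, crate K3]
7. Guide goes to the east ledge with crate M1.  [the west ledge: crate K2, crate K6, crate R2, crate R6 | the east ledge: crate K1, crate K3, crate M1]
8. Guide goes back to the west ledge alone.  [the west ledge: crate K2, crate K6, crate R2, crate R6 | the east ledge: crate K1, crate K3, crate M1]
9. Guide goes to the east ledge with crate K6.  [the west ledge: crate K2, crate R2, crate R6 | the east ledge: crate K1, crate K3, crate K6, crate M1]
10. Guide goes back to the west ledge alone.  [the west ledge: crate K2, crate R2, crate R6 | the east ledge: crate K1, crate K3, crate K6, crate M1]
11. Guide goes to the east ledge with crate K2.  [the west ledge: crate R2, crate R6 | the east ledge: crate K1, crate K2, crate K3, crate K6, crate M1]
12. Guide goes back to the west ledge alone.  [the west ledge: crate R2, crate R6 | the east ledge: crate K1, crate K2, crate K3, crate K6, crate M1]
13. Guide goes to the east ledge with crate R6.  [the west ledge: crate R2 | the east ledge: crate K1, crate K2, crate K3, crate K6, crate M1, crate R6]
14. Guide goes back to the west ledge alone.  [the west ledge: crate R2 | the east ledge: crate K1, crate K2, crate K3, crate K6, crate M1, crate R6]
15. Guide goes to the east ledge with crate R2.  [the west ledge: — | the east ledge: crate K1, crate K2, crate K3, crate K6, crate M1, crate R2, crate R6]

15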